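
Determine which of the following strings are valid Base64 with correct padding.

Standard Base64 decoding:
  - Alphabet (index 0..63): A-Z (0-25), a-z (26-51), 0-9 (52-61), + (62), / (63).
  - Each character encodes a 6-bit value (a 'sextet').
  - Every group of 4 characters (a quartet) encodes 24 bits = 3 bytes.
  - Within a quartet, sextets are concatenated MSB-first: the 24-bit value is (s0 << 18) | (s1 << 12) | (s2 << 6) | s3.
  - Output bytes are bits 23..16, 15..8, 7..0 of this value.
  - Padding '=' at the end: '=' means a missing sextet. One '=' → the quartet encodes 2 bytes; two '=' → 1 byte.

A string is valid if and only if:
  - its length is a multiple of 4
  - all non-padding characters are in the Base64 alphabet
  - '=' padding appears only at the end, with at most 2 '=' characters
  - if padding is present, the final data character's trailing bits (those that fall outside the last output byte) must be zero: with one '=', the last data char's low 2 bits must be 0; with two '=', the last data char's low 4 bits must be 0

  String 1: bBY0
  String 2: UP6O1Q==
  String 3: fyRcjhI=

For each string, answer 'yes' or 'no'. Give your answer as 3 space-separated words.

Answer: yes yes yes

Derivation:
String 1: 'bBY0' → valid
String 2: 'UP6O1Q==' → valid
String 3: 'fyRcjhI=' → valid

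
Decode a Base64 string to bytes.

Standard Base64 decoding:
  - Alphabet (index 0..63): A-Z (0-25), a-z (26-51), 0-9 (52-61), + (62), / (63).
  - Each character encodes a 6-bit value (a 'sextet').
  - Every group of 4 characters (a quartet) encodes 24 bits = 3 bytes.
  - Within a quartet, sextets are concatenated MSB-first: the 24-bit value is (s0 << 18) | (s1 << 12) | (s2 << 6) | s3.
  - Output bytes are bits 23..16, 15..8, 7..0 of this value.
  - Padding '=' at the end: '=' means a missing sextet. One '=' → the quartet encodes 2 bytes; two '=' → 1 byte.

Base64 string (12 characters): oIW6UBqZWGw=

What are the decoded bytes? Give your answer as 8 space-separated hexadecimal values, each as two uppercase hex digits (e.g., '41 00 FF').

Answer: A0 85 BA 50 1A 99 58 6C

Derivation:
After char 0 ('o'=40): chars_in_quartet=1 acc=0x28 bytes_emitted=0
After char 1 ('I'=8): chars_in_quartet=2 acc=0xA08 bytes_emitted=0
After char 2 ('W'=22): chars_in_quartet=3 acc=0x28216 bytes_emitted=0
After char 3 ('6'=58): chars_in_quartet=4 acc=0xA085BA -> emit A0 85 BA, reset; bytes_emitted=3
After char 4 ('U'=20): chars_in_quartet=1 acc=0x14 bytes_emitted=3
After char 5 ('B'=1): chars_in_quartet=2 acc=0x501 bytes_emitted=3
After char 6 ('q'=42): chars_in_quartet=3 acc=0x1406A bytes_emitted=3
After char 7 ('Z'=25): chars_in_quartet=4 acc=0x501A99 -> emit 50 1A 99, reset; bytes_emitted=6
After char 8 ('W'=22): chars_in_quartet=1 acc=0x16 bytes_emitted=6
After char 9 ('G'=6): chars_in_quartet=2 acc=0x586 bytes_emitted=6
After char 10 ('w'=48): chars_in_quartet=3 acc=0x161B0 bytes_emitted=6
Padding '=': partial quartet acc=0x161B0 -> emit 58 6C; bytes_emitted=8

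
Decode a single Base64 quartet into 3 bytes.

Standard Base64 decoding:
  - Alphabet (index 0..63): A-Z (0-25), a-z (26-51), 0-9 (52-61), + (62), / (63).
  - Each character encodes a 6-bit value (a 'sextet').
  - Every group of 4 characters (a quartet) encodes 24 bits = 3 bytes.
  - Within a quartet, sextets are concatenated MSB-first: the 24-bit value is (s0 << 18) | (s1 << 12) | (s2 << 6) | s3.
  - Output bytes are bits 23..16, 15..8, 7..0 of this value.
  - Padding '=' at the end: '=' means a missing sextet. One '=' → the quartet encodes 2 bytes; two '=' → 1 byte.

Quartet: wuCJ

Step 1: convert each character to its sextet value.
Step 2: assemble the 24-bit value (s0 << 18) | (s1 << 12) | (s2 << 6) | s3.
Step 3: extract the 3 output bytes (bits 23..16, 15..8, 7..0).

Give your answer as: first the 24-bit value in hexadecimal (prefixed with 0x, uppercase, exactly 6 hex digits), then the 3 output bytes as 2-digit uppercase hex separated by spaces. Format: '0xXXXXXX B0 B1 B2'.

Sextets: w=48, u=46, C=2, J=9
24-bit: (48<<18) | (46<<12) | (2<<6) | 9
      = 0xC00000 | 0x02E000 | 0x000080 | 0x000009
      = 0xC2E089
Bytes: (v>>16)&0xFF=C2, (v>>8)&0xFF=E0, v&0xFF=89

Answer: 0xC2E089 C2 E0 89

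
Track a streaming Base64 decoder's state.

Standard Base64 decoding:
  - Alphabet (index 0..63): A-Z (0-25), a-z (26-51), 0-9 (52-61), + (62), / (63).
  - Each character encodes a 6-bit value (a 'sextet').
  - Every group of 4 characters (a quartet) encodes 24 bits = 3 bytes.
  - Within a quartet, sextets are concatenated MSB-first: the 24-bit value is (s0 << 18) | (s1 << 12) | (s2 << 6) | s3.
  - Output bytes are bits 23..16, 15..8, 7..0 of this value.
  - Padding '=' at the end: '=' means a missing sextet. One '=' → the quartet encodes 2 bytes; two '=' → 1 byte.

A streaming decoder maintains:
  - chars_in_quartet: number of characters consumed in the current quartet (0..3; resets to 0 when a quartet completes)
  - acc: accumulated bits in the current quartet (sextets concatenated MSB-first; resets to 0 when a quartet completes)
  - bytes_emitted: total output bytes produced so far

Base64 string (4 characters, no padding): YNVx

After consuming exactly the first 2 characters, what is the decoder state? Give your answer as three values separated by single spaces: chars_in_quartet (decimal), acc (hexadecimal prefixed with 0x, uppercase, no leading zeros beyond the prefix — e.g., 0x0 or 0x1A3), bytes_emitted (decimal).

Answer: 2 0x60D 0

Derivation:
After char 0 ('Y'=24): chars_in_quartet=1 acc=0x18 bytes_emitted=0
After char 1 ('N'=13): chars_in_quartet=2 acc=0x60D bytes_emitted=0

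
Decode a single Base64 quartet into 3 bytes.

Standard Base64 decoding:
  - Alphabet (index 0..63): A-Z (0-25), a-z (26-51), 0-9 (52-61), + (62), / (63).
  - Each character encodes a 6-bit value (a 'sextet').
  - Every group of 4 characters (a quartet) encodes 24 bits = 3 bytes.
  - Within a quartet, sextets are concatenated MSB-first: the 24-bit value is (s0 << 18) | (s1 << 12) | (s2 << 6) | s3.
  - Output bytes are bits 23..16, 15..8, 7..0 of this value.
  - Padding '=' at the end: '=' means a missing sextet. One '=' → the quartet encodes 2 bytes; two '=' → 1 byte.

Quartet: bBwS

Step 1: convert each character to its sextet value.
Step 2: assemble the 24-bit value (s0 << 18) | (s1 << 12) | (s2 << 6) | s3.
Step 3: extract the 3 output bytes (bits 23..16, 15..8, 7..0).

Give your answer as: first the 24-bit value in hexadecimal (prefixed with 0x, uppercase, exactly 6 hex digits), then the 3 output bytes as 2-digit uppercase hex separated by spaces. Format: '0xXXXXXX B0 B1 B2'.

Answer: 0x6C1C12 6C 1C 12

Derivation:
Sextets: b=27, B=1, w=48, S=18
24-bit: (27<<18) | (1<<12) | (48<<6) | 18
      = 0x6C0000 | 0x001000 | 0x000C00 | 0x000012
      = 0x6C1C12
Bytes: (v>>16)&0xFF=6C, (v>>8)&0xFF=1C, v&0xFF=12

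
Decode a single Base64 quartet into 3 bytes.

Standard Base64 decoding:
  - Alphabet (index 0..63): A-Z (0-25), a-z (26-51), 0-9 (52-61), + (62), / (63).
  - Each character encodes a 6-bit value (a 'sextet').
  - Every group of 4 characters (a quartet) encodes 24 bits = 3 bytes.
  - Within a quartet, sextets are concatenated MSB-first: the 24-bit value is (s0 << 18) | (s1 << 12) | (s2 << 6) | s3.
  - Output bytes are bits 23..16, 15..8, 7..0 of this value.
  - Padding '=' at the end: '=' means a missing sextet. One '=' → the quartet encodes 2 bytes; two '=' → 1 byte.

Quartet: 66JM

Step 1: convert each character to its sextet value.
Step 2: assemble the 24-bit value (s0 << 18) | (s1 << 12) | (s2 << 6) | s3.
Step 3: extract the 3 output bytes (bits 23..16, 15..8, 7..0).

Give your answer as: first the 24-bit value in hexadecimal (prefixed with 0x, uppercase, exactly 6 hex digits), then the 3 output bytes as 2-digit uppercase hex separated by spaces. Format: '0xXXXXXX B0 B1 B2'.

Sextets: 6=58, 6=58, J=9, M=12
24-bit: (58<<18) | (58<<12) | (9<<6) | 12
      = 0xE80000 | 0x03A000 | 0x000240 | 0x00000C
      = 0xEBA24C
Bytes: (v>>16)&0xFF=EB, (v>>8)&0xFF=A2, v&0xFF=4C

Answer: 0xEBA24C EB A2 4C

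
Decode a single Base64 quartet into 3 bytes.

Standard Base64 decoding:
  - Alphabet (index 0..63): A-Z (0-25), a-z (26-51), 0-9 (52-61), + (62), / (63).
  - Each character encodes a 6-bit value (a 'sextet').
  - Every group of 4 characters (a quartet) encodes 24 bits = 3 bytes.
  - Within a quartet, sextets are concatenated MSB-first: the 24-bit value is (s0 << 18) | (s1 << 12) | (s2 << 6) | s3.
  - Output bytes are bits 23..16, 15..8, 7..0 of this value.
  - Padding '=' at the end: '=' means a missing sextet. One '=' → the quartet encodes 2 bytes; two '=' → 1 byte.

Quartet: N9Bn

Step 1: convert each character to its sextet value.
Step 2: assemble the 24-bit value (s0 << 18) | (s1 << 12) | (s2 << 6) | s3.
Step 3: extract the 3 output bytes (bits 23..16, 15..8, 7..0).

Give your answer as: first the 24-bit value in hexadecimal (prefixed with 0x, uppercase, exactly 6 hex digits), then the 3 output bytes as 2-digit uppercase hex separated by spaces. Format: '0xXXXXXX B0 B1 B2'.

Answer: 0x37D067 37 D0 67

Derivation:
Sextets: N=13, 9=61, B=1, n=39
24-bit: (13<<18) | (61<<12) | (1<<6) | 39
      = 0x340000 | 0x03D000 | 0x000040 | 0x000027
      = 0x37D067
Bytes: (v>>16)&0xFF=37, (v>>8)&0xFF=D0, v&0xFF=67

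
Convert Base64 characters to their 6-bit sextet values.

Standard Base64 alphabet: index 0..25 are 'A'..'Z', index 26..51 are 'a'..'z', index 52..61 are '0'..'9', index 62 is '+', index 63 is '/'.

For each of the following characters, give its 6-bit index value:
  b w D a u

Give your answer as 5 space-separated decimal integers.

Answer: 27 48 3 26 46

Derivation:
'b': a..z range, 26 + ord('b') − ord('a') = 27
'w': a..z range, 26 + ord('w') − ord('a') = 48
'D': A..Z range, ord('D') − ord('A') = 3
'a': a..z range, 26 + ord('a') − ord('a') = 26
'u': a..z range, 26 + ord('u') − ord('a') = 46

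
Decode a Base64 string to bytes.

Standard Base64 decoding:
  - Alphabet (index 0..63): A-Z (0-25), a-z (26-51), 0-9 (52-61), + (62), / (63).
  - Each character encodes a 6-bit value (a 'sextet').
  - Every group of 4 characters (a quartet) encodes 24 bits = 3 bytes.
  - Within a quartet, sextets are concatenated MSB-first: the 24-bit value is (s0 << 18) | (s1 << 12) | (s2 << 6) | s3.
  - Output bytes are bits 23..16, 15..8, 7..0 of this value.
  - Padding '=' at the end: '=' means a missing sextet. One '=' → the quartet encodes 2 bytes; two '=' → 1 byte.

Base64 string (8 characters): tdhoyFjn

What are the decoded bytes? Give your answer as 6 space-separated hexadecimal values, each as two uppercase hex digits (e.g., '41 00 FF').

Answer: B5 D8 68 C8 58 E7

Derivation:
After char 0 ('t'=45): chars_in_quartet=1 acc=0x2D bytes_emitted=0
After char 1 ('d'=29): chars_in_quartet=2 acc=0xB5D bytes_emitted=0
After char 2 ('h'=33): chars_in_quartet=3 acc=0x2D761 bytes_emitted=0
After char 3 ('o'=40): chars_in_quartet=4 acc=0xB5D868 -> emit B5 D8 68, reset; bytes_emitted=3
After char 4 ('y'=50): chars_in_quartet=1 acc=0x32 bytes_emitted=3
After char 5 ('F'=5): chars_in_quartet=2 acc=0xC85 bytes_emitted=3
After char 6 ('j'=35): chars_in_quartet=3 acc=0x32163 bytes_emitted=3
After char 7 ('n'=39): chars_in_quartet=4 acc=0xC858E7 -> emit C8 58 E7, reset; bytes_emitted=6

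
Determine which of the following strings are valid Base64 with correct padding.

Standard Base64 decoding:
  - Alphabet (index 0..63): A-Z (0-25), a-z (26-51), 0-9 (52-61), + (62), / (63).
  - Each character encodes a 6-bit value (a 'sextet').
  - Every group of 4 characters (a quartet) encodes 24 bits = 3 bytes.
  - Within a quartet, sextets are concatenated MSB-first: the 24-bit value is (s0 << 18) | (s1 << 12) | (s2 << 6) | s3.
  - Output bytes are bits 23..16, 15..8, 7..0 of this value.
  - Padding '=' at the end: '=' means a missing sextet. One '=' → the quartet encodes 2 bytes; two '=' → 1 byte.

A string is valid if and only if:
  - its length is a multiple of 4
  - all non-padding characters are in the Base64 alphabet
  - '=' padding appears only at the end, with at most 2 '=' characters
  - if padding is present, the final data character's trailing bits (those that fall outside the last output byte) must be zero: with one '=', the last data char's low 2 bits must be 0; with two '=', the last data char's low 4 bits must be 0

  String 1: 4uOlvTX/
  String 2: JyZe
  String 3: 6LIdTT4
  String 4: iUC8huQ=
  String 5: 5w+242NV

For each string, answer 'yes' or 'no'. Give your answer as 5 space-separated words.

Answer: yes yes no yes yes

Derivation:
String 1: '4uOlvTX/' → valid
String 2: 'JyZe' → valid
String 3: '6LIdTT4' → invalid (len=7 not mult of 4)
String 4: 'iUC8huQ=' → valid
String 5: '5w+242NV' → valid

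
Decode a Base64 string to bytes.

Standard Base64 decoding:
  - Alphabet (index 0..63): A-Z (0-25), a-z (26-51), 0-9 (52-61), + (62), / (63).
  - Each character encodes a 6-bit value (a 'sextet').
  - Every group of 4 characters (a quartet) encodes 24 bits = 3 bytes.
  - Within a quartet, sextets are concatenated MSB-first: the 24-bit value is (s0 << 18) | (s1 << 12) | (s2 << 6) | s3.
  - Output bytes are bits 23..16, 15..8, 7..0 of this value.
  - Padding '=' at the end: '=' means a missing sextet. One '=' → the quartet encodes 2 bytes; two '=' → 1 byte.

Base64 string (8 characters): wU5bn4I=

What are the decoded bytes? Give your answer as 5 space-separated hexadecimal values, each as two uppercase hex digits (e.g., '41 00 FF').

Answer: C1 4E 5B 9F 82

Derivation:
After char 0 ('w'=48): chars_in_quartet=1 acc=0x30 bytes_emitted=0
After char 1 ('U'=20): chars_in_quartet=2 acc=0xC14 bytes_emitted=0
After char 2 ('5'=57): chars_in_quartet=3 acc=0x30539 bytes_emitted=0
After char 3 ('b'=27): chars_in_quartet=4 acc=0xC14E5B -> emit C1 4E 5B, reset; bytes_emitted=3
After char 4 ('n'=39): chars_in_quartet=1 acc=0x27 bytes_emitted=3
After char 5 ('4'=56): chars_in_quartet=2 acc=0x9F8 bytes_emitted=3
After char 6 ('I'=8): chars_in_quartet=3 acc=0x27E08 bytes_emitted=3
Padding '=': partial quartet acc=0x27E08 -> emit 9F 82; bytes_emitted=5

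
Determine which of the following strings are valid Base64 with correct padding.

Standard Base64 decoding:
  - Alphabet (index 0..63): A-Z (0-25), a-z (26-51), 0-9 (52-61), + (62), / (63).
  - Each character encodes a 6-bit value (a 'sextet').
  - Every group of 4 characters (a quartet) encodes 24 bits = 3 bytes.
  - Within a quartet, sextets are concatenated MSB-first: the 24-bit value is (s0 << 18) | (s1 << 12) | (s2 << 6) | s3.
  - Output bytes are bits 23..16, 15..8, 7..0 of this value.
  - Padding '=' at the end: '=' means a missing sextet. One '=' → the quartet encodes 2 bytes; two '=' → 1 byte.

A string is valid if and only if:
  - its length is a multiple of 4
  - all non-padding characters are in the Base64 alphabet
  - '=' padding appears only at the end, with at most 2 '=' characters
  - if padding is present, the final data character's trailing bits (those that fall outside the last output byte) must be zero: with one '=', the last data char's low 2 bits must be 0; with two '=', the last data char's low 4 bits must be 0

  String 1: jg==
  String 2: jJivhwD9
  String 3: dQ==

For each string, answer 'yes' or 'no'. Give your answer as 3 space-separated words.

String 1: 'jg==' → valid
String 2: 'jJivhwD9' → valid
String 3: 'dQ==' → valid

Answer: yes yes yes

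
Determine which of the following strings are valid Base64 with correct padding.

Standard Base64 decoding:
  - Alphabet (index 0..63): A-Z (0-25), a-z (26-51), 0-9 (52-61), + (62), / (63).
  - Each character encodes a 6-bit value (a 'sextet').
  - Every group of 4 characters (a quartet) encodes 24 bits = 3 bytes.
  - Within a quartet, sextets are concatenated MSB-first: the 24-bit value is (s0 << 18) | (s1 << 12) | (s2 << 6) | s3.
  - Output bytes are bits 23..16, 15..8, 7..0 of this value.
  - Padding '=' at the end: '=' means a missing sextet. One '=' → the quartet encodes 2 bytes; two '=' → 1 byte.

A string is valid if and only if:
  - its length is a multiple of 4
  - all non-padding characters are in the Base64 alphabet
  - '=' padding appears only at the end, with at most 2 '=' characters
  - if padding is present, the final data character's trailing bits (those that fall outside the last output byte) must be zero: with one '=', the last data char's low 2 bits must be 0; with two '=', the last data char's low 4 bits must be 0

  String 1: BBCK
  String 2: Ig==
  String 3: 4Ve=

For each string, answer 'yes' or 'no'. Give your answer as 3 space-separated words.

String 1: 'BBCK' → valid
String 2: 'Ig==' → valid
String 3: '4Ve=' → invalid (bad trailing bits)

Answer: yes yes no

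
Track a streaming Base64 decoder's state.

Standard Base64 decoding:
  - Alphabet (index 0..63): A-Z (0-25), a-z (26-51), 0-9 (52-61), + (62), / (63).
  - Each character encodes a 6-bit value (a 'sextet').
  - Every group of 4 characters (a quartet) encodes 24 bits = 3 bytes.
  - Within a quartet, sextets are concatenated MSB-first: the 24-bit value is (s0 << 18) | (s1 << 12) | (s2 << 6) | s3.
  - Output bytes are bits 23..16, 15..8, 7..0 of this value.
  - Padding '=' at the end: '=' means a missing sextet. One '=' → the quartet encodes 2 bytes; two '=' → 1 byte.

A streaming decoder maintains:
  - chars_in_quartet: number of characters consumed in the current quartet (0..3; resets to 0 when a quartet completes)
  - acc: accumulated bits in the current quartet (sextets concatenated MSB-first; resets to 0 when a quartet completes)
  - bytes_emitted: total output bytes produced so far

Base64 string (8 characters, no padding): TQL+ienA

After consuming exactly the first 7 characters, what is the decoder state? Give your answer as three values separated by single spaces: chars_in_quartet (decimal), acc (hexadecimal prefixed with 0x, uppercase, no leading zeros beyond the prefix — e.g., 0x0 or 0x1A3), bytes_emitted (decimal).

Answer: 3 0x227A7 3

Derivation:
After char 0 ('T'=19): chars_in_quartet=1 acc=0x13 bytes_emitted=0
After char 1 ('Q'=16): chars_in_quartet=2 acc=0x4D0 bytes_emitted=0
After char 2 ('L'=11): chars_in_quartet=3 acc=0x1340B bytes_emitted=0
After char 3 ('+'=62): chars_in_quartet=4 acc=0x4D02FE -> emit 4D 02 FE, reset; bytes_emitted=3
After char 4 ('i'=34): chars_in_quartet=1 acc=0x22 bytes_emitted=3
After char 5 ('e'=30): chars_in_quartet=2 acc=0x89E bytes_emitted=3
After char 6 ('n'=39): chars_in_quartet=3 acc=0x227A7 bytes_emitted=3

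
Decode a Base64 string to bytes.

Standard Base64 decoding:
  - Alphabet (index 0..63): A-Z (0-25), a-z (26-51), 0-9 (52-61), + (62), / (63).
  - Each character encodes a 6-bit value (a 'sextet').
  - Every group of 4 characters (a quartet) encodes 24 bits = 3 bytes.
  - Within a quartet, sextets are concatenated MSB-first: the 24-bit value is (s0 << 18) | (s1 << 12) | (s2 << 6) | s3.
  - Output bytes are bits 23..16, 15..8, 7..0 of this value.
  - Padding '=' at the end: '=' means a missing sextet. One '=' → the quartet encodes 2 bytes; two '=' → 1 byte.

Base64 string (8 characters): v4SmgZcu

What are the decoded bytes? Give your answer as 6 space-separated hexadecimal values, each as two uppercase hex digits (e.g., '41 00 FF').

After char 0 ('v'=47): chars_in_quartet=1 acc=0x2F bytes_emitted=0
After char 1 ('4'=56): chars_in_quartet=2 acc=0xBF8 bytes_emitted=0
After char 2 ('S'=18): chars_in_quartet=3 acc=0x2FE12 bytes_emitted=0
After char 3 ('m'=38): chars_in_quartet=4 acc=0xBF84A6 -> emit BF 84 A6, reset; bytes_emitted=3
After char 4 ('g'=32): chars_in_quartet=1 acc=0x20 bytes_emitted=3
After char 5 ('Z'=25): chars_in_quartet=2 acc=0x819 bytes_emitted=3
After char 6 ('c'=28): chars_in_quartet=3 acc=0x2065C bytes_emitted=3
After char 7 ('u'=46): chars_in_quartet=4 acc=0x81972E -> emit 81 97 2E, reset; bytes_emitted=6

Answer: BF 84 A6 81 97 2E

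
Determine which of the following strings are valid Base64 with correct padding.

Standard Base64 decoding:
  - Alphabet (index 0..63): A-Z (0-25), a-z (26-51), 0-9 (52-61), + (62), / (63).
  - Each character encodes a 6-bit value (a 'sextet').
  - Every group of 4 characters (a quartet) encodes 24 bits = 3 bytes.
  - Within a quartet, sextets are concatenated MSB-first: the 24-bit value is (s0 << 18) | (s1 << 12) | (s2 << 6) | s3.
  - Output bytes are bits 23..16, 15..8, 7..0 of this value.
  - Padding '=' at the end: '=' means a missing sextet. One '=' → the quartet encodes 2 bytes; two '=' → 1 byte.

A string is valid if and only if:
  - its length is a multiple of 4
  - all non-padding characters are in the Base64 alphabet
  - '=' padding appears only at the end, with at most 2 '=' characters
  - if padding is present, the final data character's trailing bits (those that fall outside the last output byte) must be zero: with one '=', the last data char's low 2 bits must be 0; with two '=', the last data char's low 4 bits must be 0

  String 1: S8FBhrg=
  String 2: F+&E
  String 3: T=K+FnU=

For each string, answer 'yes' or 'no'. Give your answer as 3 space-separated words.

String 1: 'S8FBhrg=' → valid
String 2: 'F+&E' → invalid (bad char(s): ['&'])
String 3: 'T=K+FnU=' → invalid (bad char(s): ['=']; '=' in middle)

Answer: yes no no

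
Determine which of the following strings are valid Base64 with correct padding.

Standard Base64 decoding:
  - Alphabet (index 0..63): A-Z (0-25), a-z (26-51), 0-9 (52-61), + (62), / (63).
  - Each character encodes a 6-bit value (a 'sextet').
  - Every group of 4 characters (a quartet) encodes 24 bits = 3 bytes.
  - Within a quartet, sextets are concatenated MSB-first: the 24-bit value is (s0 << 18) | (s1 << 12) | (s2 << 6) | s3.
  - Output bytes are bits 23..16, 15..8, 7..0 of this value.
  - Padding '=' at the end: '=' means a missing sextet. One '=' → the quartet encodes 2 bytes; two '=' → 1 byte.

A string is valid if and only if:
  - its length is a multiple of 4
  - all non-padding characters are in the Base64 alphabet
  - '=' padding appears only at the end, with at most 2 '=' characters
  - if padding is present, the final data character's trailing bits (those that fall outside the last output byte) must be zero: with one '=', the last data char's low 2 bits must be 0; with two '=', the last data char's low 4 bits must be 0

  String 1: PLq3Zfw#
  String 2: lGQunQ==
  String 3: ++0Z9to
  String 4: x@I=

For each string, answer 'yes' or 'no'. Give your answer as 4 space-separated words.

Answer: no yes no no

Derivation:
String 1: 'PLq3Zfw#' → invalid (bad char(s): ['#'])
String 2: 'lGQunQ==' → valid
String 3: '++0Z9to' → invalid (len=7 not mult of 4)
String 4: 'x@I=' → invalid (bad char(s): ['@'])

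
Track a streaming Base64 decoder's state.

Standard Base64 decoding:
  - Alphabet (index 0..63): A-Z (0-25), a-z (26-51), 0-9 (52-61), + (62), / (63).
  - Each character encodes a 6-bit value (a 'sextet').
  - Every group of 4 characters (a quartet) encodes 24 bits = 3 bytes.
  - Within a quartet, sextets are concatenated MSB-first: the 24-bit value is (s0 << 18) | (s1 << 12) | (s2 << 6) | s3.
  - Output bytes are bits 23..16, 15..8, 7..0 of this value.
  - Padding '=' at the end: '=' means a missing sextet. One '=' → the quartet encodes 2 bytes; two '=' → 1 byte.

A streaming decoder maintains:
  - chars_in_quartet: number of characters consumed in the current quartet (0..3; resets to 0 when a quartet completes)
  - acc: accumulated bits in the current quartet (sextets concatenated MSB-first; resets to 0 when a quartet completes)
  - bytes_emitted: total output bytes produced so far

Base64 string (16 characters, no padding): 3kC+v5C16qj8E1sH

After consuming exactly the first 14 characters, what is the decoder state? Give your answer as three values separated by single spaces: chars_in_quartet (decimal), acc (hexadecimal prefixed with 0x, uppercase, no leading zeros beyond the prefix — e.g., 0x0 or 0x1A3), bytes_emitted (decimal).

After char 0 ('3'=55): chars_in_quartet=1 acc=0x37 bytes_emitted=0
After char 1 ('k'=36): chars_in_quartet=2 acc=0xDE4 bytes_emitted=0
After char 2 ('C'=2): chars_in_quartet=3 acc=0x37902 bytes_emitted=0
After char 3 ('+'=62): chars_in_quartet=4 acc=0xDE40BE -> emit DE 40 BE, reset; bytes_emitted=3
After char 4 ('v'=47): chars_in_quartet=1 acc=0x2F bytes_emitted=3
After char 5 ('5'=57): chars_in_quartet=2 acc=0xBF9 bytes_emitted=3
After char 6 ('C'=2): chars_in_quartet=3 acc=0x2FE42 bytes_emitted=3
After char 7 ('1'=53): chars_in_quartet=4 acc=0xBF90B5 -> emit BF 90 B5, reset; bytes_emitted=6
After char 8 ('6'=58): chars_in_quartet=1 acc=0x3A bytes_emitted=6
After char 9 ('q'=42): chars_in_quartet=2 acc=0xEAA bytes_emitted=6
After char 10 ('j'=35): chars_in_quartet=3 acc=0x3AAA3 bytes_emitted=6
After char 11 ('8'=60): chars_in_quartet=4 acc=0xEAA8FC -> emit EA A8 FC, reset; bytes_emitted=9
After char 12 ('E'=4): chars_in_quartet=1 acc=0x4 bytes_emitted=9
After char 13 ('1'=53): chars_in_quartet=2 acc=0x135 bytes_emitted=9

Answer: 2 0x135 9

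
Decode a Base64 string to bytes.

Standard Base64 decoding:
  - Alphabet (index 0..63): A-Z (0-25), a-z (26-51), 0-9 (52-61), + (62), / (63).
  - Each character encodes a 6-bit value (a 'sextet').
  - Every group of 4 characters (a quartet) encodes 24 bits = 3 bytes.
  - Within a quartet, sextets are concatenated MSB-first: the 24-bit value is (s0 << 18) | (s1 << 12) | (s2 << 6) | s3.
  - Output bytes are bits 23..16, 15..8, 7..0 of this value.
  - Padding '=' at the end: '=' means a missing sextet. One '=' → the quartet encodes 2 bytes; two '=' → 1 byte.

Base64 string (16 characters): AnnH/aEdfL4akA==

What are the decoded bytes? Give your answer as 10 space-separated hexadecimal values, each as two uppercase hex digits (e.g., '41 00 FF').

After char 0 ('A'=0): chars_in_quartet=1 acc=0x0 bytes_emitted=0
After char 1 ('n'=39): chars_in_quartet=2 acc=0x27 bytes_emitted=0
After char 2 ('n'=39): chars_in_quartet=3 acc=0x9E7 bytes_emitted=0
After char 3 ('H'=7): chars_in_quartet=4 acc=0x279C7 -> emit 02 79 C7, reset; bytes_emitted=3
After char 4 ('/'=63): chars_in_quartet=1 acc=0x3F bytes_emitted=3
After char 5 ('a'=26): chars_in_quartet=2 acc=0xFDA bytes_emitted=3
After char 6 ('E'=4): chars_in_quartet=3 acc=0x3F684 bytes_emitted=3
After char 7 ('d'=29): chars_in_quartet=4 acc=0xFDA11D -> emit FD A1 1D, reset; bytes_emitted=6
After char 8 ('f'=31): chars_in_quartet=1 acc=0x1F bytes_emitted=6
After char 9 ('L'=11): chars_in_quartet=2 acc=0x7CB bytes_emitted=6
After char 10 ('4'=56): chars_in_quartet=3 acc=0x1F2F8 bytes_emitted=6
After char 11 ('a'=26): chars_in_quartet=4 acc=0x7CBE1A -> emit 7C BE 1A, reset; bytes_emitted=9
After char 12 ('k'=36): chars_in_quartet=1 acc=0x24 bytes_emitted=9
After char 13 ('A'=0): chars_in_quartet=2 acc=0x900 bytes_emitted=9
Padding '==': partial quartet acc=0x900 -> emit 90; bytes_emitted=10

Answer: 02 79 C7 FD A1 1D 7C BE 1A 90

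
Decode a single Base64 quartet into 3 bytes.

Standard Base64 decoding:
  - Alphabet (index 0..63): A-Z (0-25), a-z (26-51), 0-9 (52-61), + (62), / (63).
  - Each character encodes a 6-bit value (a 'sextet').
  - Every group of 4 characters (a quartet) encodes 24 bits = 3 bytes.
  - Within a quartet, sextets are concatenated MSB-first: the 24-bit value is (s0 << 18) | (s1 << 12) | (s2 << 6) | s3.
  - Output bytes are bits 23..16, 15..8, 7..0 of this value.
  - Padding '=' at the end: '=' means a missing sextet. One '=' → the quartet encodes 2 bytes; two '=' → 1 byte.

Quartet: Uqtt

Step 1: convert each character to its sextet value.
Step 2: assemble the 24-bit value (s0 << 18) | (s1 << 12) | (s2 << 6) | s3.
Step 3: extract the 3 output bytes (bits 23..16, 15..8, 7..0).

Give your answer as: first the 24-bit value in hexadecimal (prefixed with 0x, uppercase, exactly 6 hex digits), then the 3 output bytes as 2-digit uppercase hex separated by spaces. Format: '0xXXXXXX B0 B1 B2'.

Answer: 0x52AB6D 52 AB 6D

Derivation:
Sextets: U=20, q=42, t=45, t=45
24-bit: (20<<18) | (42<<12) | (45<<6) | 45
      = 0x500000 | 0x02A000 | 0x000B40 | 0x00002D
      = 0x52AB6D
Bytes: (v>>16)&0xFF=52, (v>>8)&0xFF=AB, v&0xFF=6D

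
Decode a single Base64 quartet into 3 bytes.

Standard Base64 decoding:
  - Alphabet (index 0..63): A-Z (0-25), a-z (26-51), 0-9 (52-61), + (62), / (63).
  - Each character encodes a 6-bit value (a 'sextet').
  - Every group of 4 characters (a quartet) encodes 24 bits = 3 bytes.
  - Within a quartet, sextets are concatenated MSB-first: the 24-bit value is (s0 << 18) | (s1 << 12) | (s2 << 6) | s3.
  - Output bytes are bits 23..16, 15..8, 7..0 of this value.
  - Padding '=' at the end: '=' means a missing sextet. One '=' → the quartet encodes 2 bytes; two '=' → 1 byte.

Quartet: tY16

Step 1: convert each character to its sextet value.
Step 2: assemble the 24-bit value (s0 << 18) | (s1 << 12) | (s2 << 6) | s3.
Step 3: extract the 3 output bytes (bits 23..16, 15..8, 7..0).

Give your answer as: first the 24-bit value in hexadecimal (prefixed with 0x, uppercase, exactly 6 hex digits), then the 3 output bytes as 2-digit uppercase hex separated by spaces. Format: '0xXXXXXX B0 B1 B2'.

Answer: 0xB58D7A B5 8D 7A

Derivation:
Sextets: t=45, Y=24, 1=53, 6=58
24-bit: (45<<18) | (24<<12) | (53<<6) | 58
      = 0xB40000 | 0x018000 | 0x000D40 | 0x00003A
      = 0xB58D7A
Bytes: (v>>16)&0xFF=B5, (v>>8)&0xFF=8D, v&0xFF=7A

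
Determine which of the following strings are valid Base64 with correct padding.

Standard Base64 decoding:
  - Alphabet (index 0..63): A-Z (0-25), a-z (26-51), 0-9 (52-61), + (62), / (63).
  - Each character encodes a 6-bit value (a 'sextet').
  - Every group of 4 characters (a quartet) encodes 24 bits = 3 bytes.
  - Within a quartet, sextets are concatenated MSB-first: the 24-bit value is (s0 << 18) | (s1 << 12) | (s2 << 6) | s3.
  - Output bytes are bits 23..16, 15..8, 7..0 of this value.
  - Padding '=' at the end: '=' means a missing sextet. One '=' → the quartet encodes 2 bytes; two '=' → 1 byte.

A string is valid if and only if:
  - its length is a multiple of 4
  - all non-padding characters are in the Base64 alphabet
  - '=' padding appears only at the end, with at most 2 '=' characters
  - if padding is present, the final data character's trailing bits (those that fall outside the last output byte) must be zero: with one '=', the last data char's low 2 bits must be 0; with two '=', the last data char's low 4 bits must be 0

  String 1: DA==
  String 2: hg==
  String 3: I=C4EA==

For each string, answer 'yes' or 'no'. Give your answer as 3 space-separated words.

Answer: yes yes no

Derivation:
String 1: 'DA==' → valid
String 2: 'hg==' → valid
String 3: 'I=C4EA==' → invalid (bad char(s): ['=']; '=' in middle)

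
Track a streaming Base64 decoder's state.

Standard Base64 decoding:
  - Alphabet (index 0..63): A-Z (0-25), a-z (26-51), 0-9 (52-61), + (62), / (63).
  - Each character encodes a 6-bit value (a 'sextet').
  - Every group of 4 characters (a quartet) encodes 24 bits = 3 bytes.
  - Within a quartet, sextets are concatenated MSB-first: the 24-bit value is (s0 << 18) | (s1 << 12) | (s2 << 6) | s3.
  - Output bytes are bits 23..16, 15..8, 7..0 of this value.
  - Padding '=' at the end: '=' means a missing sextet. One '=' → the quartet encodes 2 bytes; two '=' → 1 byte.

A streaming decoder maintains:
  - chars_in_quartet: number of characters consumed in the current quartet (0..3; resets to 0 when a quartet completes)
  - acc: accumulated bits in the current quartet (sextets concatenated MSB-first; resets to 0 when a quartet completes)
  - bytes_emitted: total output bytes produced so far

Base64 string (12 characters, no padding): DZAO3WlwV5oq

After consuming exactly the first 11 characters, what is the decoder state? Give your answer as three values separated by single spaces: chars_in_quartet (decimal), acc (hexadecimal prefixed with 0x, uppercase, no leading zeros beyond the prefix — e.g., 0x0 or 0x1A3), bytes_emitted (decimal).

After char 0 ('D'=3): chars_in_quartet=1 acc=0x3 bytes_emitted=0
After char 1 ('Z'=25): chars_in_quartet=2 acc=0xD9 bytes_emitted=0
After char 2 ('A'=0): chars_in_quartet=3 acc=0x3640 bytes_emitted=0
After char 3 ('O'=14): chars_in_quartet=4 acc=0xD900E -> emit 0D 90 0E, reset; bytes_emitted=3
After char 4 ('3'=55): chars_in_quartet=1 acc=0x37 bytes_emitted=3
After char 5 ('W'=22): chars_in_quartet=2 acc=0xDD6 bytes_emitted=3
After char 6 ('l'=37): chars_in_quartet=3 acc=0x375A5 bytes_emitted=3
After char 7 ('w'=48): chars_in_quartet=4 acc=0xDD6970 -> emit DD 69 70, reset; bytes_emitted=6
After char 8 ('V'=21): chars_in_quartet=1 acc=0x15 bytes_emitted=6
After char 9 ('5'=57): chars_in_quartet=2 acc=0x579 bytes_emitted=6
After char 10 ('o'=40): chars_in_quartet=3 acc=0x15E68 bytes_emitted=6

Answer: 3 0x15E68 6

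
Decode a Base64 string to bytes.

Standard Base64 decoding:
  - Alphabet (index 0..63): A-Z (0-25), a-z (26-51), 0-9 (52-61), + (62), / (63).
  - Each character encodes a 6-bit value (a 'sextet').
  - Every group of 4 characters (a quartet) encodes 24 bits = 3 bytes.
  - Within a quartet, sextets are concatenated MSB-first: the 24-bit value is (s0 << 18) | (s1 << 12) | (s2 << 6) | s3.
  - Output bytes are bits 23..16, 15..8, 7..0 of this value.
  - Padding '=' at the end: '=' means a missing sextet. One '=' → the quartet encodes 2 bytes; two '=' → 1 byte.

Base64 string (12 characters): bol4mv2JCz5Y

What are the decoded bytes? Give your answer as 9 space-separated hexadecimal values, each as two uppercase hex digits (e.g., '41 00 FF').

Answer: 6E 89 78 9A FD 89 0B 3E 58

Derivation:
After char 0 ('b'=27): chars_in_quartet=1 acc=0x1B bytes_emitted=0
After char 1 ('o'=40): chars_in_quartet=2 acc=0x6E8 bytes_emitted=0
After char 2 ('l'=37): chars_in_quartet=3 acc=0x1BA25 bytes_emitted=0
After char 3 ('4'=56): chars_in_quartet=4 acc=0x6E8978 -> emit 6E 89 78, reset; bytes_emitted=3
After char 4 ('m'=38): chars_in_quartet=1 acc=0x26 bytes_emitted=3
After char 5 ('v'=47): chars_in_quartet=2 acc=0x9AF bytes_emitted=3
After char 6 ('2'=54): chars_in_quartet=3 acc=0x26BF6 bytes_emitted=3
After char 7 ('J'=9): chars_in_quartet=4 acc=0x9AFD89 -> emit 9A FD 89, reset; bytes_emitted=6
After char 8 ('C'=2): chars_in_quartet=1 acc=0x2 bytes_emitted=6
After char 9 ('z'=51): chars_in_quartet=2 acc=0xB3 bytes_emitted=6
After char 10 ('5'=57): chars_in_quartet=3 acc=0x2CF9 bytes_emitted=6
After char 11 ('Y'=24): chars_in_quartet=4 acc=0xB3E58 -> emit 0B 3E 58, reset; bytes_emitted=9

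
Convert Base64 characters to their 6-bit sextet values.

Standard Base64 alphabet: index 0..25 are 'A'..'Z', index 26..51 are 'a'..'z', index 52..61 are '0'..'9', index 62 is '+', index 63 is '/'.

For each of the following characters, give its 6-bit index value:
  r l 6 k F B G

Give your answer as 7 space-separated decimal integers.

'r': a..z range, 26 + ord('r') − ord('a') = 43
'l': a..z range, 26 + ord('l') − ord('a') = 37
'6': 0..9 range, 52 + ord('6') − ord('0') = 58
'k': a..z range, 26 + ord('k') − ord('a') = 36
'F': A..Z range, ord('F') − ord('A') = 5
'B': A..Z range, ord('B') − ord('A') = 1
'G': A..Z range, ord('G') − ord('A') = 6

Answer: 43 37 58 36 5 1 6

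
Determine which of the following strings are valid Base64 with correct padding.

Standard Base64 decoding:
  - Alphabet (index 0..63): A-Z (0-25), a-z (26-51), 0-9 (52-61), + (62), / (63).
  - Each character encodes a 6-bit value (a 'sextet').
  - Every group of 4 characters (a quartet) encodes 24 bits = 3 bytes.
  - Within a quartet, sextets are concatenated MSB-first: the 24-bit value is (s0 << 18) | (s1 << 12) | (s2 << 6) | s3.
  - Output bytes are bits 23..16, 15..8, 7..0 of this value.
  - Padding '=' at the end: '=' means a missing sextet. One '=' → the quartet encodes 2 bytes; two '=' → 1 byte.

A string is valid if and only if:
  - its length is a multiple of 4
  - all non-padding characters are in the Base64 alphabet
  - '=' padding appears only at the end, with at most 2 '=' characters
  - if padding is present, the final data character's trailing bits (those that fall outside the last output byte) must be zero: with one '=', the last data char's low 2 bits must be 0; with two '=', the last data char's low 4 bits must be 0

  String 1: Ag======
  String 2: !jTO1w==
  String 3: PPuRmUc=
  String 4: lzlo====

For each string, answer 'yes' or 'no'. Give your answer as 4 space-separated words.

Answer: no no yes no

Derivation:
String 1: 'Ag======' → invalid (6 pad chars (max 2))
String 2: '!jTO1w==' → invalid (bad char(s): ['!'])
String 3: 'PPuRmUc=' → valid
String 4: 'lzlo====' → invalid (4 pad chars (max 2))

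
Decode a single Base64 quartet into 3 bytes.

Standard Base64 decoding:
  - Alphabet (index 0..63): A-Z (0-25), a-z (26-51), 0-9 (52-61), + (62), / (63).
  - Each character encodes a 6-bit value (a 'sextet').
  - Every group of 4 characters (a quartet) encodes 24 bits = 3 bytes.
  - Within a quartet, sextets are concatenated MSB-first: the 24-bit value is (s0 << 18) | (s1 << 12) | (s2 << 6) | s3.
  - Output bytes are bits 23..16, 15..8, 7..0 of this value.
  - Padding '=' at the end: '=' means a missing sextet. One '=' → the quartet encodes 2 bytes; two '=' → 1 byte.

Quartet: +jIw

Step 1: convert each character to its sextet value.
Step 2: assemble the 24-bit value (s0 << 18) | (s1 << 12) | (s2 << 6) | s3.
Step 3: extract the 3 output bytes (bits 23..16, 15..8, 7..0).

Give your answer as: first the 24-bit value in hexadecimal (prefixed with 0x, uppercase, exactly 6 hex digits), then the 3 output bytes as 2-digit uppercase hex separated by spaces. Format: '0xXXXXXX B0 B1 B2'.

Answer: 0xFA3230 FA 32 30

Derivation:
Sextets: +=62, j=35, I=8, w=48
24-bit: (62<<18) | (35<<12) | (8<<6) | 48
      = 0xF80000 | 0x023000 | 0x000200 | 0x000030
      = 0xFA3230
Bytes: (v>>16)&0xFF=FA, (v>>8)&0xFF=32, v&0xFF=30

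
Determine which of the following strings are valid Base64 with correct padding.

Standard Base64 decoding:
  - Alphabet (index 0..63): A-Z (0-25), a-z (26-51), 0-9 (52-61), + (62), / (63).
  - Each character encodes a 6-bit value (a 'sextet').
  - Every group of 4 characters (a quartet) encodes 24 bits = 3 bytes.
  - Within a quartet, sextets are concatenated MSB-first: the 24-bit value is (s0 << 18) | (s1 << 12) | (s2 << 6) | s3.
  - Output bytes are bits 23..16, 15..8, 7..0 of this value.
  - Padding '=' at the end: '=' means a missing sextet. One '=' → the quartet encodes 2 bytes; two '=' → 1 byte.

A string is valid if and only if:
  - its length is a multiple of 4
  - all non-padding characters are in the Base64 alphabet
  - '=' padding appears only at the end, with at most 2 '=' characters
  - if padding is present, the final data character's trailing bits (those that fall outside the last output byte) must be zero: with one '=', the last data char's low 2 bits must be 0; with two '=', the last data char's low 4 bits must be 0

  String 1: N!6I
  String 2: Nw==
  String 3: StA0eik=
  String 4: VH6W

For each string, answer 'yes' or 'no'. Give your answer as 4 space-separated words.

String 1: 'N!6I' → invalid (bad char(s): ['!'])
String 2: 'Nw==' → valid
String 3: 'StA0eik=' → valid
String 4: 'VH6W' → valid

Answer: no yes yes yes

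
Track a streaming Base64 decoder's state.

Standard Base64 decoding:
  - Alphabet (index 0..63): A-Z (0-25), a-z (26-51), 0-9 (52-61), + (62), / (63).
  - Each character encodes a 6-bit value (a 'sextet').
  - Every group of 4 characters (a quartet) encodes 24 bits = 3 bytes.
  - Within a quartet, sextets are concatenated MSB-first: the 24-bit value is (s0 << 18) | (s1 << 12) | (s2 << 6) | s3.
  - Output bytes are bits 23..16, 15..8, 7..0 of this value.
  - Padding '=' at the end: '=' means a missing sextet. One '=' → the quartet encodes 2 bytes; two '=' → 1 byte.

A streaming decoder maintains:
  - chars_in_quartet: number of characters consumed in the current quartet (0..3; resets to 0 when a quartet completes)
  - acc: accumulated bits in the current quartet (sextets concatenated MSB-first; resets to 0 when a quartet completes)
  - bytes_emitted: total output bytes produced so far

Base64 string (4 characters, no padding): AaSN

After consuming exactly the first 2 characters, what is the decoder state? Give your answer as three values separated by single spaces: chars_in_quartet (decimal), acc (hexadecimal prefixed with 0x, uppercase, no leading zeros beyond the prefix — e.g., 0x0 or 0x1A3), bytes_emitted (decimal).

After char 0 ('A'=0): chars_in_quartet=1 acc=0x0 bytes_emitted=0
After char 1 ('a'=26): chars_in_quartet=2 acc=0x1A bytes_emitted=0

Answer: 2 0x1A 0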